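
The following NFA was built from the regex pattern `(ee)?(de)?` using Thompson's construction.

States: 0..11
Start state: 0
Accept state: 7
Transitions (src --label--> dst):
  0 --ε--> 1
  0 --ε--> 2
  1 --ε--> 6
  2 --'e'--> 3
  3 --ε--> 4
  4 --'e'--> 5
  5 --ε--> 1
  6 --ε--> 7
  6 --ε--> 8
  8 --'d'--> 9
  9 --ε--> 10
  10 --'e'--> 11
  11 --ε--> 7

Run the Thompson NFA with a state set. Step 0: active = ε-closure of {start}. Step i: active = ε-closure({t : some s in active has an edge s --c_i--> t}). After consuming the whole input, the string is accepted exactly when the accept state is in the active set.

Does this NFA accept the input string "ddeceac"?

initial (ε-close {0}): {0,1,2,6,7,8}
'd' @ 1: {9,10}
'd' @ 2: {}  — state set empty
rest 'eceac' ignored (set empty)
after full input: {}  (accept=7 not in)

Answer: REJECT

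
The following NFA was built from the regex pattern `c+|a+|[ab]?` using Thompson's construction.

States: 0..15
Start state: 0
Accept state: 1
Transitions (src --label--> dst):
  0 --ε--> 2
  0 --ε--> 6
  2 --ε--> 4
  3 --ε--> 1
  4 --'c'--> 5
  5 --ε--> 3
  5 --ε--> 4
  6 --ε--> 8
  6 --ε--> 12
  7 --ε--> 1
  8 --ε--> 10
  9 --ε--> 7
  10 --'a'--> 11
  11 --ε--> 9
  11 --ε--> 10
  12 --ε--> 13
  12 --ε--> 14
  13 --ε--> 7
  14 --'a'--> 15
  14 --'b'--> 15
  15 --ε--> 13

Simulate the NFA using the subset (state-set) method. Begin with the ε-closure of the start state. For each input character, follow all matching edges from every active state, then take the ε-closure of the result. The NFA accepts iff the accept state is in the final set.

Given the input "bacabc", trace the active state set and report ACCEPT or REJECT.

Answer: REJECT

Derivation:
initial (ε-close {0}): {0,1,2,4,6,7,8,10,12,13,14}
'b' @ 1: {1,7,13,15}  ✓accept
'a' @ 2: {}  — no active states
rest 'cabc' ignored (set empty)
final: {}; accept 1 not in set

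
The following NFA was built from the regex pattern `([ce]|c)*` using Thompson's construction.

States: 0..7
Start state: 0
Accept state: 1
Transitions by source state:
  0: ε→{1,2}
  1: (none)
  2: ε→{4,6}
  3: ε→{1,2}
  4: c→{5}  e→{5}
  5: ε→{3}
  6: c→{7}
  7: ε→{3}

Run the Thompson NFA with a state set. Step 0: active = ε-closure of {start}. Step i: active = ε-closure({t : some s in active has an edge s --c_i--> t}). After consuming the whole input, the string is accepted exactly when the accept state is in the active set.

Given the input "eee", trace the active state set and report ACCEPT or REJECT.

start: ε-closure({0}) = {0,1,2,4,6}
'e' @ 1: {1,2,3,4,5,6}  [accepting]
'e' @ 2: {1,2,3,4,5,6}  [accepting]
'e' @ 3: {1,2,3,4,5,6}  [accepting]
end set {1,2,3,4,5,6} — state 1 in

Answer: ACCEPT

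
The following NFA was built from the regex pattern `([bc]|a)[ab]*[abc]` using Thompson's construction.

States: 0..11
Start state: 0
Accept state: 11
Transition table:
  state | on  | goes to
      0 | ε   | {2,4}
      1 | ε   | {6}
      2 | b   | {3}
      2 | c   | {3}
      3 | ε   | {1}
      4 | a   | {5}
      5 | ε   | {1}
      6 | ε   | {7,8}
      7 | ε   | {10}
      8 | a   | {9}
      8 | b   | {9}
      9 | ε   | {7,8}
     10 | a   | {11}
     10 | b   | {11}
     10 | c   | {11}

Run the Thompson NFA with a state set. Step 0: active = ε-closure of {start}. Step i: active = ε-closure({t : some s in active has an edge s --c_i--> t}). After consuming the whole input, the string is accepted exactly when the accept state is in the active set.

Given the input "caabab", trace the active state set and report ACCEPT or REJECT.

Answer: ACCEPT

Derivation:
S₀ = ε-closure({0}) = {0,2,4}
'c' @ 1: {1,3,6,7,8,10}
'a' @ 2: {7,8,9,10,11}  (accept∈set)
'a' @ 3: {7,8,9,10,11}  (accept∈set)
'b' @ 4: {7,8,9,10,11}  (accept∈set)
'a' @ 5: {7,8,9,10,11}  (accept∈set)
'b' @ 6: {7,8,9,10,11}  (accept∈set)
final: {7,8,9,10,11}; accept 11 in set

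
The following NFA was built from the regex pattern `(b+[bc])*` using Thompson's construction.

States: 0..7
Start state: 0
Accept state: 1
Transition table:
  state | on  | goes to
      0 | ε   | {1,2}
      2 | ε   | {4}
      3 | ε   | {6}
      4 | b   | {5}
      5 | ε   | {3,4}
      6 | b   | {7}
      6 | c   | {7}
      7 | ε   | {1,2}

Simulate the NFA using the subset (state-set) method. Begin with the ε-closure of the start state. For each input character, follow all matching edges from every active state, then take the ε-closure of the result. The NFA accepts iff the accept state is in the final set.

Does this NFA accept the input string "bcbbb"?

S₀ = ε-closure({0}) = {0,1,2,4}
'b' @ 1: {3,4,5,6}
'c' @ 2: {1,2,4,7}  (accept∈set)
'b' @ 3: {3,4,5,6}
'b' @ 4: {1,2,3,4,5,6,7}  (accept∈set)
'b' @ 5: {1,2,3,4,5,6,7}  (accept∈set)
final: {1,2,3,4,5,6,7}; accept 1 in set

Answer: ACCEPT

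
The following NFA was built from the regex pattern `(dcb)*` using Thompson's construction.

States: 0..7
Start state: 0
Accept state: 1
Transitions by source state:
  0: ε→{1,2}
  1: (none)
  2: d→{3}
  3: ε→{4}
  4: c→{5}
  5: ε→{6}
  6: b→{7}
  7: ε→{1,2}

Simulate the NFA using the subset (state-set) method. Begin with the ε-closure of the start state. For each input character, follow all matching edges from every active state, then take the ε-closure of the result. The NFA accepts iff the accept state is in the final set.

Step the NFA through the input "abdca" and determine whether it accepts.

Answer: REJECT

Trace:
S₀ = ε-closure({0}) = {0,1,2}
'a' @ 1: {}  — dead — no transitions
rest 'bdca' ignored (set empty)
final: {}; accept 1 not in set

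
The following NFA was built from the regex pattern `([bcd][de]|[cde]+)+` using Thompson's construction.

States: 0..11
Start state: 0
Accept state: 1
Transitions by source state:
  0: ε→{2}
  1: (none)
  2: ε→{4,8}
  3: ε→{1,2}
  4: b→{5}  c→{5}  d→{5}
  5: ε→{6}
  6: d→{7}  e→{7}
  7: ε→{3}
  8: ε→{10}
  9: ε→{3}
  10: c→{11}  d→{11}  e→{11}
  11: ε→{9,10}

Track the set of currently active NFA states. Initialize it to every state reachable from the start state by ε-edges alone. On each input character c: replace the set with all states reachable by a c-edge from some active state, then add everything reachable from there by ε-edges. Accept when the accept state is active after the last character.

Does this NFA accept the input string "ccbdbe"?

Answer: ACCEPT

Derivation:
initial (ε-close {0}): {0,2,4,8,10}
'c' @ 1: {1,2,3,4,5,6,8,9,10,11}  ✓accept
'c' @ 2: {1,2,3,4,5,6,8,9,10,11}  ✓accept
'b' @ 3: {5,6}
'd' @ 4: {1,2,3,4,7,8,10}  ✓accept
'b' @ 5: {5,6}
'e' @ 6: {1,2,3,4,7,8,10}  ✓accept
final: {1,2,3,4,7,8,10}; accept 1 in set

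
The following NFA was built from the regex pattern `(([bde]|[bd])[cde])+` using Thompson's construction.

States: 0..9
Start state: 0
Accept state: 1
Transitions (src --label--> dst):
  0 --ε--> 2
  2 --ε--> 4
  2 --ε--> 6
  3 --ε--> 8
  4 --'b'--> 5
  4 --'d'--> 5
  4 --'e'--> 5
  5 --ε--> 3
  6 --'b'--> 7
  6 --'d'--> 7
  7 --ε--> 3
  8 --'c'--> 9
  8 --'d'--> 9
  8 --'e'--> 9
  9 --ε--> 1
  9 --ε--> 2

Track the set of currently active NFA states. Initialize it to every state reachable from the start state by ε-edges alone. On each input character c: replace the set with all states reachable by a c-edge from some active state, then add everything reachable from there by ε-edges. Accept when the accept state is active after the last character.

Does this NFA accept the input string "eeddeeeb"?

Answer: REJECT

Derivation:
S₀ = ε-closure({0}) = {0,2,4,6}
'e' @ 1: {3,5,8}
'e' @ 2: {1,2,4,6,9}  [accepting]
'd' @ 3: {3,5,7,8}
'd' @ 4: {1,2,4,6,9}  [accepting]
'e' @ 5: {3,5,8}
'e' @ 6: {1,2,4,6,9}  [accepting]
'e' @ 7: {3,5,8}
'b' @ 8: {}  — state set empty
after full input: {}  (accept=1 not in)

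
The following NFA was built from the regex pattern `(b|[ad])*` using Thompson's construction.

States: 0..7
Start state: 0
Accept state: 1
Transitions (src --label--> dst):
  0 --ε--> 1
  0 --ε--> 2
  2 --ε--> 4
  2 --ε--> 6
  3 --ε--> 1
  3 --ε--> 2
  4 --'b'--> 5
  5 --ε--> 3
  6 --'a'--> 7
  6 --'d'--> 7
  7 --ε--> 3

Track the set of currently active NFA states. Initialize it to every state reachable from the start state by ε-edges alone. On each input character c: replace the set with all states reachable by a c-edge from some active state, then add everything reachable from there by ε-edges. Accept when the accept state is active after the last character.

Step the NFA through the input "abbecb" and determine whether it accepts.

Answer: REJECT

Trace:
initial (ε-close {0}): {0,1,2,4,6}
'a' @ 1: {1,2,3,4,6,7}  (accept∈set)
'b' @ 2: {1,2,3,4,5,6}  (accept∈set)
'b' @ 3: {1,2,3,4,5,6}  (accept∈set)
'e' @ 4: {}  — dead — no transitions
rest 'cb' ignored (set empty)
end set {} — state 1 not in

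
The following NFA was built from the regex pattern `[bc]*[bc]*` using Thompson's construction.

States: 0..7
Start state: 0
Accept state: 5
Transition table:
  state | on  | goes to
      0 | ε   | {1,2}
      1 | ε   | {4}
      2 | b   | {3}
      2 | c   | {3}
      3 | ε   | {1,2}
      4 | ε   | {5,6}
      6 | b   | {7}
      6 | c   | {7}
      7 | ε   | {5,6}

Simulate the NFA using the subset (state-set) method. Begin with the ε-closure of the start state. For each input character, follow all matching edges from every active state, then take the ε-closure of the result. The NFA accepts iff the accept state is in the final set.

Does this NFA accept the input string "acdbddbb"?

initial (ε-close {0}): {0,1,2,4,5,6}
'a' @ 1: {}  — no active states
rest 'cdbddbb' ignored (set empty)
end set {} — state 5 not in

Answer: REJECT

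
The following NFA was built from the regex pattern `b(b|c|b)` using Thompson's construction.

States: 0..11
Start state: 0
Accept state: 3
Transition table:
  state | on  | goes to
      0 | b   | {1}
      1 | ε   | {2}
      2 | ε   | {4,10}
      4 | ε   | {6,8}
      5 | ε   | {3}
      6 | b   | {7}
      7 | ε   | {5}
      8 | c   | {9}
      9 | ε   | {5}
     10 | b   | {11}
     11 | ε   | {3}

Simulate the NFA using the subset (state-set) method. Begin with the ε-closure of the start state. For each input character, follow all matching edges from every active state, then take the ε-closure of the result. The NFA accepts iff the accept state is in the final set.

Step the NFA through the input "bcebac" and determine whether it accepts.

Answer: REJECT

Trace:
initial (ε-close {0}): {0}
'b' @ 1: {1,2,4,6,8,10}
'c' @ 2: {3,5,9}  ✓accept
'e' @ 3: {}  — state set empty
rest 'bac' ignored (set empty)
after full input: {}  (accept=3 not in)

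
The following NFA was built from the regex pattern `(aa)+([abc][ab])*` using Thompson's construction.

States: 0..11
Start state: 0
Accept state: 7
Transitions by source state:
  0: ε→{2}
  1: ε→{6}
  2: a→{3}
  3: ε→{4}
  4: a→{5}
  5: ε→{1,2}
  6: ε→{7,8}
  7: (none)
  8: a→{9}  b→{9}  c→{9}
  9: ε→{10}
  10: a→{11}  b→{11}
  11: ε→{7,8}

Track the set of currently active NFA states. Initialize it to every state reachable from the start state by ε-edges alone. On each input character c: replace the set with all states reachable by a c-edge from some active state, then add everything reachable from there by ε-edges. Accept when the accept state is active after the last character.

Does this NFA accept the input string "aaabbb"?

Answer: ACCEPT

Trace:
S₀ = ε-closure({0}) = {0,2}
'a' @ 1: {3,4}
'a' @ 2: {1,2,5,6,7,8}  (accept∈set)
'a' @ 3: {3,4,9,10}
'b' @ 4: {7,8,11}  (accept∈set)
'b' @ 5: {9,10}
'b' @ 6: {7,8,11}  (accept∈set)
after full input: {7,8,11}  (accept=7 in)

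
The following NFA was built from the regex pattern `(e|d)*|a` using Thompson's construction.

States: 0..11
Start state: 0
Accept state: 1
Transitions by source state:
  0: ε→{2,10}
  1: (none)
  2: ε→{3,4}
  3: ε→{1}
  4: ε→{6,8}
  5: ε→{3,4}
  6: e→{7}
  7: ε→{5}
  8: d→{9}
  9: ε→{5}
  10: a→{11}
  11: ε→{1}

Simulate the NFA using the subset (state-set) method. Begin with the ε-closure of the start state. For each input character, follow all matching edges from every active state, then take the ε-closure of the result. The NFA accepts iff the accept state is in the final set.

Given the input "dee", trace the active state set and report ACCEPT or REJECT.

Answer: ACCEPT

Trace:
start: ε-closure({0}) = {0,1,2,3,4,6,8,10}
'd' @ 1: {1,3,4,5,6,8,9}  ✓accept
'e' @ 2: {1,3,4,5,6,7,8}  ✓accept
'e' @ 3: {1,3,4,5,6,7,8}  ✓accept
final: {1,3,4,5,6,7,8}; accept 1 in set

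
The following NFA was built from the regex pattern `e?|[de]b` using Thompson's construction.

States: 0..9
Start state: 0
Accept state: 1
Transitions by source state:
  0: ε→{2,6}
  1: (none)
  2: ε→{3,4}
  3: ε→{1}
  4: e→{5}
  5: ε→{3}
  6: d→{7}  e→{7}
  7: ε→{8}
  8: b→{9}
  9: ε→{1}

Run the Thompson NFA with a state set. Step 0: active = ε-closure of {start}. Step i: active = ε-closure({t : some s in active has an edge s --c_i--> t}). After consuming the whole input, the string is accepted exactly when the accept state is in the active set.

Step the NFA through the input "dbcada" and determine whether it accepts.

start: ε-closure({0}) = {0,1,2,3,4,6}
'd' @ 1: {7,8}
'b' @ 2: {1,9}  (accept∈set)
'c' @ 3: {}  — no active states
rest 'ada' ignored (set empty)
final: {}; accept 1 not in set

Answer: REJECT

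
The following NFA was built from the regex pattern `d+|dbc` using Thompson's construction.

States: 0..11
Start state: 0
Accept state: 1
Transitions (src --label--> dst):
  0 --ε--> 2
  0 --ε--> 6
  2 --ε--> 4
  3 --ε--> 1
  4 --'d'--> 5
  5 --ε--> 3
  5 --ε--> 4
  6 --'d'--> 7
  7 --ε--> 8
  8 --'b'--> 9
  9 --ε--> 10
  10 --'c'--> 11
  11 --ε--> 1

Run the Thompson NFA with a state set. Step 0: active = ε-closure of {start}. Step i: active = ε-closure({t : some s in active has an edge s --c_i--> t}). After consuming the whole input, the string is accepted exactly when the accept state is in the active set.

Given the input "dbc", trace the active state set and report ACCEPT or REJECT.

start: ε-closure({0}) = {0,2,4,6}
'd' @ 1: {1,3,4,5,7,8}  ✓accept
'b' @ 2: {9,10}
'c' @ 3: {1,11}  ✓accept
end set {1,11} — state 1 in

Answer: ACCEPT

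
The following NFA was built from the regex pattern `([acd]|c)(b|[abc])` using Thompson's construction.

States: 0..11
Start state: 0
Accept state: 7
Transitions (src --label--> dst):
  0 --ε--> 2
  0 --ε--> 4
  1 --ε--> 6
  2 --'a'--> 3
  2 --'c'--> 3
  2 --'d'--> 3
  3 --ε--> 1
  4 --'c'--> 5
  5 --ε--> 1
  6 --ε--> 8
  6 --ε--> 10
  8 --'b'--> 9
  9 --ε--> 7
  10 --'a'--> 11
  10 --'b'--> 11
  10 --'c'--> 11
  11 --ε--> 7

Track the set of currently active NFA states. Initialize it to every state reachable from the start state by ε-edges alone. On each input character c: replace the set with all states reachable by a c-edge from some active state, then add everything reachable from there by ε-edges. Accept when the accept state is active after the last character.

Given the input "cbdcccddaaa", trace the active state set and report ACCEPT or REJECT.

Answer: REJECT

Trace:
S₀ = ε-closure({0}) = {0,2,4}
'c' @ 1: {1,3,5,6,8,10}
'b' @ 2: {7,9,11}  [accepting]
'd' @ 3: {}  — state set empty
rest 'cccddaaa' ignored (set empty)
final: {}; accept 7 not in set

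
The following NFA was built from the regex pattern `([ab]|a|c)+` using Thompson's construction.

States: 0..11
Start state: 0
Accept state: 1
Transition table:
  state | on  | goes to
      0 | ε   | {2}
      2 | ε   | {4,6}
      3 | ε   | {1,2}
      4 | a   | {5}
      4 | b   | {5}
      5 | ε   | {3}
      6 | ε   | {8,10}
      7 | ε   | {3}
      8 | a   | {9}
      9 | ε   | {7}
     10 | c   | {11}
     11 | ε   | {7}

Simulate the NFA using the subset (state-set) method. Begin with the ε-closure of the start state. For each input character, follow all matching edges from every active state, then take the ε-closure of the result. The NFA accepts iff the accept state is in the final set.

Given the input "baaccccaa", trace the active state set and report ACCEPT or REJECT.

Answer: ACCEPT

Derivation:
S₀ = ε-closure({0}) = {0,2,4,6,8,10}
'b' @ 1: {1,2,3,4,5,6,8,10}  (accept∈set)
'a' @ 2: {1,2,3,4,5,6,7,8,9,10}  (accept∈set)
'a' @ 3: {1,2,3,4,5,6,7,8,9,10}  (accept∈set)
'c' @ 4: {1,2,3,4,6,7,8,10,11}  (accept∈set)
'c' @ 5: {1,2,3,4,6,7,8,10,11}  (accept∈set)
'c' @ 6: {1,2,3,4,6,7,8,10,11}  (accept∈set)
'c' @ 7: {1,2,3,4,6,7,8,10,11}  (accept∈set)
'a' @ 8: {1,2,3,4,5,6,7,8,9,10}  (accept∈set)
'a' @ 9: {1,2,3,4,5,6,7,8,9,10}  (accept∈set)
final: {1,2,3,4,5,6,7,8,9,10}; accept 1 in set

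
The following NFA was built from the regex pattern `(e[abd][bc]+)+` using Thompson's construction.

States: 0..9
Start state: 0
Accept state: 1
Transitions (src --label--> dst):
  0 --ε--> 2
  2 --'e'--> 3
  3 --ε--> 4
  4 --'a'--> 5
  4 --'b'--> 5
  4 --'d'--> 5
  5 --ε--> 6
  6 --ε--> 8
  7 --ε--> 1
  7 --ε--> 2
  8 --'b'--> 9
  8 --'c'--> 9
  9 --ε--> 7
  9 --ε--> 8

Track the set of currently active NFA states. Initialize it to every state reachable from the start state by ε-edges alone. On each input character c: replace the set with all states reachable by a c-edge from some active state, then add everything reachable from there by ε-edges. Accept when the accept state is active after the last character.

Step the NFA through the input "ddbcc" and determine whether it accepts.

Answer: REJECT

Trace:
initial (ε-close {0}): {0,2}
'd' @ 1: {}  — state set empty
rest 'dbcc' ignored (set empty)
after full input: {}  (accept=1 not in)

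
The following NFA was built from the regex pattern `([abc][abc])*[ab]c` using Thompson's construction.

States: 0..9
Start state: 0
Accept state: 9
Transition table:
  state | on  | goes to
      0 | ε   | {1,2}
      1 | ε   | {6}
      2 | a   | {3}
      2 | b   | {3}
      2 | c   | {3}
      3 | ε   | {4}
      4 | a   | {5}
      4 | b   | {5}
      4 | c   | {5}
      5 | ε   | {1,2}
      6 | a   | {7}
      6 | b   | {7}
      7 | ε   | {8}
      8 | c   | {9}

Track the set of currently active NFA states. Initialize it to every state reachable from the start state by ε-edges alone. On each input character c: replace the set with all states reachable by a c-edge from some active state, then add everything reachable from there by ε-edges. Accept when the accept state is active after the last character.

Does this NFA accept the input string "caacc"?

S₀ = ε-closure({0}) = {0,1,2,6}
'c' @ 1: {3,4}
'a' @ 2: {1,2,5,6}
'a' @ 3: {3,4,7,8}
'c' @ 4: {1,2,5,6,9}  [accepting]
'c' @ 5: {3,4}
end set {3,4} — state 9 not in

Answer: REJECT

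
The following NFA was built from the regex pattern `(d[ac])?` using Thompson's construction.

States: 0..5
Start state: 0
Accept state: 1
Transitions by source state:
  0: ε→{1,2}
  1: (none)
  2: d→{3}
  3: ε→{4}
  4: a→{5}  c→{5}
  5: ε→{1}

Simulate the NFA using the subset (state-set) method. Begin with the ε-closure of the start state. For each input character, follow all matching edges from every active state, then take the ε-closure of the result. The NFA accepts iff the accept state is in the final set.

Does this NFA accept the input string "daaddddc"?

Answer: REJECT

Trace:
start: ε-closure({0}) = {0,1,2}
'd' @ 1: {3,4}
'a' @ 2: {1,5}  ✓accept
'a' @ 3: {}  — dead — no transitions
rest 'ddddc' ignored (set empty)
end set {} — state 1 not in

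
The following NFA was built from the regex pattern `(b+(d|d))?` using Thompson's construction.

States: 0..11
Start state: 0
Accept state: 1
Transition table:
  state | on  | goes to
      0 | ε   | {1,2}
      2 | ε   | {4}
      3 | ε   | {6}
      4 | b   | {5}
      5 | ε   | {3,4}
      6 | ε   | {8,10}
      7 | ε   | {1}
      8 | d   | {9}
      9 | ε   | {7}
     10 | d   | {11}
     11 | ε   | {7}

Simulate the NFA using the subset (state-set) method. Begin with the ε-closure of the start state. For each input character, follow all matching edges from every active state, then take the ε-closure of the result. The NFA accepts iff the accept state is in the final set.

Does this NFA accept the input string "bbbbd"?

start: ε-closure({0}) = {0,1,2,4}
'b' @ 1: {3,4,5,6,8,10}
'b' @ 2: {3,4,5,6,8,10}
'b' @ 3: {3,4,5,6,8,10}
'b' @ 4: {3,4,5,6,8,10}
'd' @ 5: {1,7,9,11}  [accepting]
end set {1,7,9,11} — state 1 in

Answer: ACCEPT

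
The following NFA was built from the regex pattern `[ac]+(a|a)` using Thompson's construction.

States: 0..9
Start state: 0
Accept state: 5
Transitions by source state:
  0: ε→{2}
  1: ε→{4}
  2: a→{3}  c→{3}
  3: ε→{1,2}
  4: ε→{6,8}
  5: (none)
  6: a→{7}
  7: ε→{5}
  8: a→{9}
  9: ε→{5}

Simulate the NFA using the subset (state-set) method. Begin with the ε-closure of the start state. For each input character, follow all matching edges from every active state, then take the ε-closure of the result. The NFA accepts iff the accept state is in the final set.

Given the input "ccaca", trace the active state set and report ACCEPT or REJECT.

Answer: ACCEPT

Steps:
S₀ = ε-closure({0}) = {0,2}
'c' @ 1: {1,2,3,4,6,8}
'c' @ 2: {1,2,3,4,6,8}
'a' @ 3: {1,2,3,4,5,6,7,8,9}  (accept∈set)
'c' @ 4: {1,2,3,4,6,8}
'a' @ 5: {1,2,3,4,5,6,7,8,9}  (accept∈set)
after full input: {1,2,3,4,5,6,7,8,9}  (accept=5 in)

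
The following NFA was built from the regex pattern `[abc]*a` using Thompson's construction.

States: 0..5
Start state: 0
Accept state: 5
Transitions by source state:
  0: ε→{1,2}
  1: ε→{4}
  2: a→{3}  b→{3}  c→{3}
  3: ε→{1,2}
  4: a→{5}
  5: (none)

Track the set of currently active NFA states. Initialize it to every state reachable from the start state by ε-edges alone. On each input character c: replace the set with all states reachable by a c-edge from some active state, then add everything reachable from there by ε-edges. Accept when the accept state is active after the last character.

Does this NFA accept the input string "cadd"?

Answer: REJECT

Derivation:
S₀ = ε-closure({0}) = {0,1,2,4}
'c' @ 1: {1,2,3,4}
'a' @ 2: {1,2,3,4,5}  [accepting]
'd' @ 3: {}  — dead — no transitions
rest 'd' ignored (set empty)
end set {} — state 5 not in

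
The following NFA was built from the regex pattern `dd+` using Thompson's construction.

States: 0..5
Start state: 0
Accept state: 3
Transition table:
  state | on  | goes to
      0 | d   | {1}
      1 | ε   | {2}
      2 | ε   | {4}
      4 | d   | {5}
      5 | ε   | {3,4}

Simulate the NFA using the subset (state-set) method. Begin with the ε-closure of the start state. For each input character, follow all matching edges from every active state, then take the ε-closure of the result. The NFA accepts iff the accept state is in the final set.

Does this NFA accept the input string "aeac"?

Answer: REJECT

Steps:
initial (ε-close {0}): {0}
'a' @ 1: {}  — dead — no transitions
rest 'eac' ignored (set empty)
end set {} — state 3 not in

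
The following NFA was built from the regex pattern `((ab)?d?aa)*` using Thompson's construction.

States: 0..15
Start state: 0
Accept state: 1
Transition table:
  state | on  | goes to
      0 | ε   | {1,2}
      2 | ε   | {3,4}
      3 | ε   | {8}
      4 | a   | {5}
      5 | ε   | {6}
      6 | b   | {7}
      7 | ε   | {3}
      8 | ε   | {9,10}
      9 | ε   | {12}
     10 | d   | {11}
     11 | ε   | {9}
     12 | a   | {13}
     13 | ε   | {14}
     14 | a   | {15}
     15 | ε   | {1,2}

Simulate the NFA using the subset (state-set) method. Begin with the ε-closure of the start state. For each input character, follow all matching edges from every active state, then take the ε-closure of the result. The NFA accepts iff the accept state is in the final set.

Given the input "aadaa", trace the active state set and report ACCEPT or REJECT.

Answer: ACCEPT

Trace:
start: ε-closure({0}) = {0,1,2,3,4,8,9,10,12}
'a' @ 1: {5,6,13,14}
'a' @ 2: {1,2,3,4,8,9,10,12,15}  [accepting]
'd' @ 3: {9,11,12}
'a' @ 4: {13,14}
'a' @ 5: {1,2,3,4,8,9,10,12,15}  [accepting]
final: {1,2,3,4,8,9,10,12,15}; accept 1 in set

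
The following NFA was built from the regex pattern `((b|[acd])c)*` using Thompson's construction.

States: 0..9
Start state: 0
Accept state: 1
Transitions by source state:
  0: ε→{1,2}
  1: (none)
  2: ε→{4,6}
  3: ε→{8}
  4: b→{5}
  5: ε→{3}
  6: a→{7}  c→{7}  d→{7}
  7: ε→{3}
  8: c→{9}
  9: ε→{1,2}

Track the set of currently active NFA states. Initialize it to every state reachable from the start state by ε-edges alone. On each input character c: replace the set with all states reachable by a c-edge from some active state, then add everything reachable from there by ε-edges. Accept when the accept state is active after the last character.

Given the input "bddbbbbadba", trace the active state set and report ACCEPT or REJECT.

start: ε-closure({0}) = {0,1,2,4,6}
'b' @ 1: {3,5,8}
'd' @ 2: {}  — state set empty
rest 'dbbbbadba' ignored (set empty)
end set {} — state 1 not in

Answer: REJECT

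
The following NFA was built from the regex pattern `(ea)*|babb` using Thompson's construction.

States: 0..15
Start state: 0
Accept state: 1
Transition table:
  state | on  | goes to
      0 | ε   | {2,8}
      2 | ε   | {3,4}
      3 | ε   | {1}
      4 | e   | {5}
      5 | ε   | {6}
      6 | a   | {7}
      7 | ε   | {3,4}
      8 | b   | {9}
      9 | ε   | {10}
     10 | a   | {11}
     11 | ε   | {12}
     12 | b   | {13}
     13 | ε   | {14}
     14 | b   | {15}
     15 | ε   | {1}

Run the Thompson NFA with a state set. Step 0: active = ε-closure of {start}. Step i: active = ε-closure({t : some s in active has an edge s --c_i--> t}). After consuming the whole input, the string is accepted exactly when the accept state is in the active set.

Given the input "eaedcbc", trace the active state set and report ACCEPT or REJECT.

initial (ε-close {0}): {0,1,2,3,4,8}
'e' @ 1: {5,6}
'a' @ 2: {1,3,4,7}  ✓accept
'e' @ 3: {5,6}
'd' @ 4: {}  — state set empty
rest 'cbc' ignored (set empty)
final: {}; accept 1 not in set

Answer: REJECT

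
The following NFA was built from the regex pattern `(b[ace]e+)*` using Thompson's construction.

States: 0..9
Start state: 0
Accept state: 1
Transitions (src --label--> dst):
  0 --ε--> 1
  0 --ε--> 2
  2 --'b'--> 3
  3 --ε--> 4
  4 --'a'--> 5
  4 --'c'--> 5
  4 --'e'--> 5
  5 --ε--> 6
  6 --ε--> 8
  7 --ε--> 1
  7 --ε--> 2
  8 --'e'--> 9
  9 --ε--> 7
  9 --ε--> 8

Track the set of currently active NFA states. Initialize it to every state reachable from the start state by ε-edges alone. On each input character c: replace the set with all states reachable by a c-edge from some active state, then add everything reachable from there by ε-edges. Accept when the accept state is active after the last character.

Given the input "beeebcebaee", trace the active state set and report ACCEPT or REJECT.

initial (ε-close {0}): {0,1,2}
'b' @ 1: {3,4}
'e' @ 2: {5,6,8}
'e' @ 3: {1,2,7,8,9}  [accepting]
'e' @ 4: {1,2,7,8,9}  [accepting]
'b' @ 5: {3,4}
'c' @ 6: {5,6,8}
'e' @ 7: {1,2,7,8,9}  [accepting]
'b' @ 8: {3,4}
'a' @ 9: {5,6,8}
'e' @ 10: {1,2,7,8,9}  [accepting]
'e' @ 11: {1,2,7,8,9}  [accepting]
end set {1,2,7,8,9} — state 1 in

Answer: ACCEPT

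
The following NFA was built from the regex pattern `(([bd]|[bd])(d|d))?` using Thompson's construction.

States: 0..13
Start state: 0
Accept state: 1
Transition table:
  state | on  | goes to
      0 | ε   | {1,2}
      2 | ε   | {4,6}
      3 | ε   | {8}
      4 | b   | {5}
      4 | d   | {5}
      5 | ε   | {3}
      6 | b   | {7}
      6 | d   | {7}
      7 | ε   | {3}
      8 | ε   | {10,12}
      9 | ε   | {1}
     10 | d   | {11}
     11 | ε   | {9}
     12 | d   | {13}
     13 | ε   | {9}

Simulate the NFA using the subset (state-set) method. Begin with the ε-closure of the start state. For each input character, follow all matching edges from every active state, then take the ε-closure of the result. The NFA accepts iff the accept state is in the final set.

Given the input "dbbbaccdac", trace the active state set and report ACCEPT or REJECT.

Answer: REJECT

Trace:
initial (ε-close {0}): {0,1,2,4,6}
'd' @ 1: {3,5,7,8,10,12}
'b' @ 2: {}  — dead — no transitions
rest 'bbaccdac' ignored (set empty)
end set {} — state 1 not in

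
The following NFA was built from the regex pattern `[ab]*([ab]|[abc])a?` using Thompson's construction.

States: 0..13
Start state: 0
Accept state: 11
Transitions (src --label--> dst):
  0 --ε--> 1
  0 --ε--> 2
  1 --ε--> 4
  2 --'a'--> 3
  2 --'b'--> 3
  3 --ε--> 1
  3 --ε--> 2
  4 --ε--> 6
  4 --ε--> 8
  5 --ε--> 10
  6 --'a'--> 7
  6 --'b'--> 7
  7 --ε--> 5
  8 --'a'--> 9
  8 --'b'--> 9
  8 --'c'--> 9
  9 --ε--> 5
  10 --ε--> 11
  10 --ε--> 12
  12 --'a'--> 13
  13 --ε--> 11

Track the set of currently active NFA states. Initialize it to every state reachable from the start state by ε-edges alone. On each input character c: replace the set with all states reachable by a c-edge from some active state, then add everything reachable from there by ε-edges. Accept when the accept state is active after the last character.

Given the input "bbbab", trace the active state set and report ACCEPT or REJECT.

Answer: ACCEPT

Derivation:
initial (ε-close {0}): {0,1,2,4,6,8}
'b' @ 1: {1,2,3,4,5,6,7,8,9,10,11,12}  (accept∈set)
'b' @ 2: {1,2,3,4,5,6,7,8,9,10,11,12}  (accept∈set)
'b' @ 3: {1,2,3,4,5,6,7,8,9,10,11,12}  (accept∈set)
'a' @ 4: {1,2,3,4,5,6,7,8,9,10,11,12,13}  (accept∈set)
'b' @ 5: {1,2,3,4,5,6,7,8,9,10,11,12}  (accept∈set)
end set {1,2,3,4,5,6,7,8,9,10,11,12} — state 11 in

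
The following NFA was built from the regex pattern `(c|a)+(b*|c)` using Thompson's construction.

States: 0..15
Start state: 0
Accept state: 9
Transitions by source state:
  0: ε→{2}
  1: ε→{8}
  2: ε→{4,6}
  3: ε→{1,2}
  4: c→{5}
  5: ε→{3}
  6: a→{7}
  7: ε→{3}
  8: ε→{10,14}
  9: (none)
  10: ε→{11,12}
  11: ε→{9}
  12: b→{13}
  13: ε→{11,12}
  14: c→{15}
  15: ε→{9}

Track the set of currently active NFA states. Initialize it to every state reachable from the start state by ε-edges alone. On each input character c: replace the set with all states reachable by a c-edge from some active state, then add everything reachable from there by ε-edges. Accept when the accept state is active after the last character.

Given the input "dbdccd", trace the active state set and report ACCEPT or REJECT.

Answer: REJECT

Trace:
initial (ε-close {0}): {0,2,4,6}
'd' @ 1: {}  — state set empty
rest 'bdccd' ignored (set empty)
end set {} — state 9 not in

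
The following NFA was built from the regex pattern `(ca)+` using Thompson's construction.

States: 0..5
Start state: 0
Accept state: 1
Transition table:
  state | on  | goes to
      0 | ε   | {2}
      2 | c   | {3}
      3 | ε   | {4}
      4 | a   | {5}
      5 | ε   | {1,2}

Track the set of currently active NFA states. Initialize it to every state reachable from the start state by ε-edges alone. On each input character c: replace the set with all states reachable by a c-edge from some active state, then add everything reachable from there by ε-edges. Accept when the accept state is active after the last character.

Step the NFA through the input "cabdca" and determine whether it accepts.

start: ε-closure({0}) = {0,2}
'c' @ 1: {3,4}
'a' @ 2: {1,2,5}  ✓accept
'b' @ 3: {}  — no active states
rest 'dca' ignored (set empty)
end set {} — state 1 not in

Answer: REJECT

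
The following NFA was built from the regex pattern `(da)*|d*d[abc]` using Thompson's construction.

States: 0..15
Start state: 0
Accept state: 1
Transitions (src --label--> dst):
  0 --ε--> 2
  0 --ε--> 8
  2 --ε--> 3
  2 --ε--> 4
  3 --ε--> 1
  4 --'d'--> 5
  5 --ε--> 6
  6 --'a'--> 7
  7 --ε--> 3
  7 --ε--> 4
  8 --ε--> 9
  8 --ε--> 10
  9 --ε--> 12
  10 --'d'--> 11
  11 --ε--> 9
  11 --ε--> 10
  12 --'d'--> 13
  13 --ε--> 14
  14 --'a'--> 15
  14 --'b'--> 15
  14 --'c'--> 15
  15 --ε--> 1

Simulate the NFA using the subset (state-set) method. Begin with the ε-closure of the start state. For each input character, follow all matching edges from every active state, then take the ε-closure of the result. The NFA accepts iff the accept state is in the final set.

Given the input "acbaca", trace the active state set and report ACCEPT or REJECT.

start: ε-closure({0}) = {0,1,2,3,4,8,9,10,12}
'a' @ 1: {}  — dead — no transitions
rest 'cbaca' ignored (set empty)
after full input: {}  (accept=1 not in)

Answer: REJECT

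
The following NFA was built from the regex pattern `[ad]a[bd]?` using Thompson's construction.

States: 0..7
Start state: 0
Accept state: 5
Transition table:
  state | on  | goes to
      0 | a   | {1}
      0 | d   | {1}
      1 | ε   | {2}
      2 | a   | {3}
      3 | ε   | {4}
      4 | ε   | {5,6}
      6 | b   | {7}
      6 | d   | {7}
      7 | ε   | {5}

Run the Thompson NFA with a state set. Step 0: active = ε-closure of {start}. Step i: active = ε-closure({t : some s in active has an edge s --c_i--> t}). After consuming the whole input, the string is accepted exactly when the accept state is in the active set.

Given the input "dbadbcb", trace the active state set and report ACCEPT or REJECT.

Answer: REJECT

Derivation:
S₀ = ε-closure({0}) = {0}
'd' @ 1: {1,2}
'b' @ 2: {}  — no active states
rest 'adbcb' ignored (set empty)
end set {} — state 5 not in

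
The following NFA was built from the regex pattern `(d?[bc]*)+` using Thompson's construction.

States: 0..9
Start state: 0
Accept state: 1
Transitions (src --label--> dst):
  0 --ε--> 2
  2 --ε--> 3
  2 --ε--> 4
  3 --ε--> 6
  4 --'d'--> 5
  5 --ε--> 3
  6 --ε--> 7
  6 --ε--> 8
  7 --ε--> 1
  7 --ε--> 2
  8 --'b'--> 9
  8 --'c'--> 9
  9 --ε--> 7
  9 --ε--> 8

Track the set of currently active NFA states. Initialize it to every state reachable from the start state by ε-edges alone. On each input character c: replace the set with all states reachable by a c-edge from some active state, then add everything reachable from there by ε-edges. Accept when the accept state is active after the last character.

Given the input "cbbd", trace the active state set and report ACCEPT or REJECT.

S₀ = ε-closure({0}) = {0,1,2,3,4,6,7,8}
'c' @ 1: {1,2,3,4,6,7,8,9}  (accept∈set)
'b' @ 2: {1,2,3,4,6,7,8,9}  (accept∈set)
'b' @ 3: {1,2,3,4,6,7,8,9}  (accept∈set)
'd' @ 4: {1,2,3,4,5,6,7,8}  (accept∈set)
after full input: {1,2,3,4,5,6,7,8}  (accept=1 in)

Answer: ACCEPT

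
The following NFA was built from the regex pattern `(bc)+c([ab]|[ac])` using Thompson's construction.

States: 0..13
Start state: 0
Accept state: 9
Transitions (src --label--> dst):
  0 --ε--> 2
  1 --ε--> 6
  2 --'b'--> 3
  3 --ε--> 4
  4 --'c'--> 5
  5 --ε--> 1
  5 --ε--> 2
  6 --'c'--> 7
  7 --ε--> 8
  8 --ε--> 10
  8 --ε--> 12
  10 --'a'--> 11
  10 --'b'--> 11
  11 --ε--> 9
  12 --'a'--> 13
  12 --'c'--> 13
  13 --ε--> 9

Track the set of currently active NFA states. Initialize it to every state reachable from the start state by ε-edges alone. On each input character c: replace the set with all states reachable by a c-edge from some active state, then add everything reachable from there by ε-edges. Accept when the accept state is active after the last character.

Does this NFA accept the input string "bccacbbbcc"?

initial (ε-close {0}): {0,2}
'b' @ 1: {3,4}
'c' @ 2: {1,2,5,6}
'c' @ 3: {7,8,10,12}
'a' @ 4: {9,11,13}  (accept∈set)
'c' @ 5: {}  — dead — no transitions
rest 'bbbcc' ignored (set empty)
final: {}; accept 9 not in set

Answer: REJECT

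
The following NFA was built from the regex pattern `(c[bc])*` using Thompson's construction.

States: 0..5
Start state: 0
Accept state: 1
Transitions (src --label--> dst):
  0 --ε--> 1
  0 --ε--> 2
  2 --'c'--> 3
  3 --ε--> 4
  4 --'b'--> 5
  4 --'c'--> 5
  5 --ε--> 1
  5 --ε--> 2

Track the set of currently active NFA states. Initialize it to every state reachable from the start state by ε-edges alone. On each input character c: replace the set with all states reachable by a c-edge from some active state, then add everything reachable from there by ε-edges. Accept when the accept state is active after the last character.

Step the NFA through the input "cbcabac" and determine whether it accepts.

initial (ε-close {0}): {0,1,2}
'c' @ 1: {3,4}
'b' @ 2: {1,2,5}  (accept∈set)
'c' @ 3: {3,4}
'a' @ 4: {}  — dead — no transitions
rest 'bac' ignored (set empty)
end set {} — state 1 not in

Answer: REJECT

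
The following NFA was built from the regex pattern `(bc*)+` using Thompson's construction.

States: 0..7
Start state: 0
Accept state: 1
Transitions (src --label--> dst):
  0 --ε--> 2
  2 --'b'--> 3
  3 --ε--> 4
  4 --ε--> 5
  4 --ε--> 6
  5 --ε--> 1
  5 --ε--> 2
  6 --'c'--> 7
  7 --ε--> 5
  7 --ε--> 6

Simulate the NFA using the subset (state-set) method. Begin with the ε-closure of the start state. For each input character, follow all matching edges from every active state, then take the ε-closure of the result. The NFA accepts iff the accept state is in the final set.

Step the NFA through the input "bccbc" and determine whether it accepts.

Answer: ACCEPT

Derivation:
initial (ε-close {0}): {0,2}
'b' @ 1: {1,2,3,4,5,6}  (accept∈set)
'c' @ 2: {1,2,5,6,7}  (accept∈set)
'c' @ 3: {1,2,5,6,7}  (accept∈set)
'b' @ 4: {1,2,3,4,5,6}  (accept∈set)
'c' @ 5: {1,2,5,6,7}  (accept∈set)
after full input: {1,2,5,6,7}  (accept=1 in)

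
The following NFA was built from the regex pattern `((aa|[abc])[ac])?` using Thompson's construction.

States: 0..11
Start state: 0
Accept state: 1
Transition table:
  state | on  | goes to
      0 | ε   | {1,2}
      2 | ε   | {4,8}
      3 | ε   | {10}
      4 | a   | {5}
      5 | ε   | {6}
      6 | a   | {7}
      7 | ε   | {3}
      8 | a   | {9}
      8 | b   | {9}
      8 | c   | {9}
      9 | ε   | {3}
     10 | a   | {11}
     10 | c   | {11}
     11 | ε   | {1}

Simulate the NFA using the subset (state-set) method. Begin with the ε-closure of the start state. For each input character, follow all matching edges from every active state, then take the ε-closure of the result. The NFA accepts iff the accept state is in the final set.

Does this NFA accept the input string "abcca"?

Answer: REJECT

Trace:
S₀ = ε-closure({0}) = {0,1,2,4,8}
'a' @ 1: {3,5,6,9,10}
'b' @ 2: {}  — no active states
rest 'cca' ignored (set empty)
after full input: {}  (accept=1 not in)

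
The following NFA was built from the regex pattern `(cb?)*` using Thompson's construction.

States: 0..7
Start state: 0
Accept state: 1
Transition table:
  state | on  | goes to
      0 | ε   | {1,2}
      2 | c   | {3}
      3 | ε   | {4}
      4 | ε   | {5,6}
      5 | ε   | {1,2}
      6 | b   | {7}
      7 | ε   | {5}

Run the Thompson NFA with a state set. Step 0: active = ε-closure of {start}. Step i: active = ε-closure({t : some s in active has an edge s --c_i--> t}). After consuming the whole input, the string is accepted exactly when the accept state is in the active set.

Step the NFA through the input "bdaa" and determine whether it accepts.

initial (ε-close {0}): {0,1,2}
'b' @ 1: {}  — dead — no transitions
rest 'daa' ignored (set empty)
end set {} — state 1 not in

Answer: REJECT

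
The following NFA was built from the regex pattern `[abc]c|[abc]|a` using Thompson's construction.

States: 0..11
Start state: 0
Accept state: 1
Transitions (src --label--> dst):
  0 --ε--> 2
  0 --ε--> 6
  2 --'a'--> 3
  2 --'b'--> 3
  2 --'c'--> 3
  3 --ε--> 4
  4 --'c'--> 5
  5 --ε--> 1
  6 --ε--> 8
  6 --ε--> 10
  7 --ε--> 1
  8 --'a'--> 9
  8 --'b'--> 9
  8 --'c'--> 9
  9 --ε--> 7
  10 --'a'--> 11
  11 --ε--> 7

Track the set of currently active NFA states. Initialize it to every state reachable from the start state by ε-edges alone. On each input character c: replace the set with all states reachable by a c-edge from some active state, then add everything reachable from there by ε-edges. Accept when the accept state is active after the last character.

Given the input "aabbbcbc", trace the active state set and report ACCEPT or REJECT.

Answer: REJECT

Derivation:
initial (ε-close {0}): {0,2,6,8,10}
'a' @ 1: {1,3,4,7,9,11}  ✓accept
'a' @ 2: {}  — no active states
rest 'bbbcbc' ignored (set empty)
after full input: {}  (accept=1 not in)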